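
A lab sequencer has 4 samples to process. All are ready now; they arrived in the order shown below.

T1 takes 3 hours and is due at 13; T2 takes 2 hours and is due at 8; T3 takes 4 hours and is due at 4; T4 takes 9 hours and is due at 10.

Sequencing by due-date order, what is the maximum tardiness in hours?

EDD (increasing due date): T3 T2 T4 T1.
T3: 0→4, due 4, tardiness 0
T2: 4→6, due 8, tardiness 0
T4: 6→15, due 10, tardiness 5
T1: 15→18, due 13, tardiness 5
Maximum = 5.

5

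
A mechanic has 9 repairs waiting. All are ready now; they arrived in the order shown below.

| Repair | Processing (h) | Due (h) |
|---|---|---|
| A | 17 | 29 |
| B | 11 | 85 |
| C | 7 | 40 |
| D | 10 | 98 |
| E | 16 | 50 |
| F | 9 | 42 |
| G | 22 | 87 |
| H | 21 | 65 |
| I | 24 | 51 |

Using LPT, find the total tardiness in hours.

341

LPT (decreasing processing time): I G H A E B D F C.
I: 0→24, due 51, tardiness 0
G: 24→46, due 87, tardiness 0
H: 46→67, due 65, tardiness 2
A: 67→84, due 29, tardiness 55
E: 84→100, due 50, tardiness 50
B: 100→111, due 85, tardiness 26
D: 111→121, due 98, tardiness 23
F: 121→130, due 42, tardiness 88
C: 130→137, due 40, tardiness 97
Sum = 0+0+2+55+50+26+23+88+97 = 341.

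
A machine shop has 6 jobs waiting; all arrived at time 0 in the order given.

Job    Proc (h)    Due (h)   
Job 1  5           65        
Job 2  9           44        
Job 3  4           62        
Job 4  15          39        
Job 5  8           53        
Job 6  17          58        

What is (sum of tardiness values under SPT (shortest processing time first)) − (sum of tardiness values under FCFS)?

2

SPT (increasing processing time): Job 3 Job 1 Job 5 Job 2 Job 4 Job 6.
Job 3: 0→4, due 62, tardiness 0
Job 1: 4→9, due 65, tardiness 0
Job 5: 9→17, due 53, tardiness 0
Job 2: 17→26, due 44, tardiness 0
Job 4: 26→41, due 39, tardiness 2
Job 6: 41→58, due 58, tardiness 0
Sum = 0+0+0+0+2+0 = 2.
FIFO (arrival order): Job 1 Job 2 Job 3 Job 4 Job 5 Job 6.
Job 1: 0→5, due 65, tardiness 0
Job 2: 5→14, due 44, tardiness 0
Job 3: 14→18, due 62, tardiness 0
Job 4: 18→33, due 39, tardiness 0
Job 5: 33→41, due 53, tardiness 0
Job 6: 41→58, due 58, tardiness 0
Sum = 0+0+0+0+0+0 = 0.
Difference = 2 − 0 = 2.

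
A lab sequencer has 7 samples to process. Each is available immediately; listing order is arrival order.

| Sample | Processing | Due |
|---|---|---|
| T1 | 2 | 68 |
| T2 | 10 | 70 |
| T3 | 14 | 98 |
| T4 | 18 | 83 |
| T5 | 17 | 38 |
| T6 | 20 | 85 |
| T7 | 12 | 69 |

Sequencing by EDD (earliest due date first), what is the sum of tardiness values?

0

EDD (increasing due date): T5 T1 T7 T2 T4 T6 T3.
T5: 0→17, due 38, tardiness 0
T1: 17→19, due 68, tardiness 0
T7: 19→31, due 69, tardiness 0
T2: 31→41, due 70, tardiness 0
T4: 41→59, due 83, tardiness 0
T6: 59→79, due 85, tardiness 0
T3: 79→93, due 98, tardiness 0
Sum = 0+0+0+0+0+0+0 = 0.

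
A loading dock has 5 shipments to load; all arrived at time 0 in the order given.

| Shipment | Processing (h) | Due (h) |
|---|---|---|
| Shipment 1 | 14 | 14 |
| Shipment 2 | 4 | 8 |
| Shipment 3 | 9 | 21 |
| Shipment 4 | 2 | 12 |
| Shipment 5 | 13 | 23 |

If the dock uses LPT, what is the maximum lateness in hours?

LPT (decreasing processing time): Shipment 1 Shipment 5 Shipment 3 Shipment 2 Shipment 4.
Shipment 1: 0→14, due 14, lateness 0
Shipment 5: 14→27, due 23, lateness 4
Shipment 3: 27→36, due 21, lateness 15
Shipment 2: 36→40, due 8, lateness 32
Shipment 4: 40→42, due 12, lateness 30
Maximum = 32.

32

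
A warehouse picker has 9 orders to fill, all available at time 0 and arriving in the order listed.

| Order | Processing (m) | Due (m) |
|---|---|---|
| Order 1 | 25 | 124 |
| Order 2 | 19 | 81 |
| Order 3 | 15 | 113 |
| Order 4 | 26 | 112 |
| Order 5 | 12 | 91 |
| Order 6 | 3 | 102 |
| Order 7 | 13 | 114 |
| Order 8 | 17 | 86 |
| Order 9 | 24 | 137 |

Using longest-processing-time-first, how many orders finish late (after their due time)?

LPT (decreasing processing time): Order 4 Order 1 Order 9 Order 2 Order 8 Order 3 Order 7 Order 5 Order 6.
Order 4: 0→26, due 112, tardiness 0
Order 1: 26→51, due 124, tardiness 0
Order 9: 51→75, due 137, tardiness 0
Order 2: 75→94, due 81, tardiness 13
Order 8: 94→111, due 86, tardiness 25
Order 3: 111→126, due 113, tardiness 13
Order 7: 126→139, due 114, tardiness 25
Order 5: 139→151, due 91, tardiness 60
Order 6: 151→154, due 102, tardiness 52
Late orders: 6.

6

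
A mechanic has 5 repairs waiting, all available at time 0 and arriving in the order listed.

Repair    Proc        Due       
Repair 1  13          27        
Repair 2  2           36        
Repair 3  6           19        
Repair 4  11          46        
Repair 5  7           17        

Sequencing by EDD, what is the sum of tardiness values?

EDD (increasing due date): Repair 5 Repair 3 Repair 1 Repair 2 Repair 4.
Repair 5: 0→7, due 17, tardiness 0
Repair 3: 7→13, due 19, tardiness 0
Repair 1: 13→26, due 27, tardiness 0
Repair 2: 26→28, due 36, tardiness 0
Repair 4: 28→39, due 46, tardiness 0
Sum = 0+0+0+0+0 = 0.

0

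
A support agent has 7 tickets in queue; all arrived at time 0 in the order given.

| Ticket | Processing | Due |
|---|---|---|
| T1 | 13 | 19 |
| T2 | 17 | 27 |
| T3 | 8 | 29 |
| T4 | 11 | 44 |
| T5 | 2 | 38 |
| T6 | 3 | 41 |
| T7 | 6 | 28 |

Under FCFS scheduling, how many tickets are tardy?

FIFO (arrival order): T1 T2 T3 T4 T5 T6 T7.
T1: 0→13, due 19, tardiness 0
T2: 13→30, due 27, tardiness 3
T3: 30→38, due 29, tardiness 9
T4: 38→49, due 44, tardiness 5
T5: 49→51, due 38, tardiness 13
T6: 51→54, due 41, tardiness 13
T7: 54→60, due 28, tardiness 32
Late tickets: 6.

6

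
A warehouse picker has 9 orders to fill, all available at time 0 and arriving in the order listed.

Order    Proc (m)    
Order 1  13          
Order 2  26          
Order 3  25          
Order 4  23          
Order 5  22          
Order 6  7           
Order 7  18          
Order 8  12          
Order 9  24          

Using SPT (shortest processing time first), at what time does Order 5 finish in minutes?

SPT (increasing processing time): Order 6 Order 8 Order 1 Order 7 Order 5 Order 4 Order 9 Order 3 Order 2.
Order 6: 0→7
Order 8: 7→19
Order 1: 19→32
Order 7: 32→50
Order 5: 50→72

72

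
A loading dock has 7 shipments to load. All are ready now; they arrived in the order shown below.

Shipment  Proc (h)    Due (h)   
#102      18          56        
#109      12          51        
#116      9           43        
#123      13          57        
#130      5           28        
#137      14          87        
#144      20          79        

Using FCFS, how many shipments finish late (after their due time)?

FIFO (arrival order): #102 #109 #116 #123 #130 #137 #144.
#102: 0→18, due 56, tardiness 0
#109: 18→30, due 51, tardiness 0
#116: 30→39, due 43, tardiness 0
#123: 39→52, due 57, tardiness 0
#130: 52→57, due 28, tardiness 29
#137: 57→71, due 87, tardiness 0
#144: 71→91, due 79, tardiness 12
Late shipments: 2.

2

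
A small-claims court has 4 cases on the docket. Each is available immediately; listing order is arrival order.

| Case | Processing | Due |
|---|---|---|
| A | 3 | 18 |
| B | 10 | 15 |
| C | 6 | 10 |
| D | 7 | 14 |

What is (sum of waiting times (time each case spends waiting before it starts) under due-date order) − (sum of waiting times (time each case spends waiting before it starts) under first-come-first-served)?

EDD (increasing due date): C D B A.
C: waits 0, runs 0→6
D: waits 6, runs 6→13
B: waits 13, runs 13→23
A: waits 23, runs 23→26
Sum = 0+6+13+23 = 42.
FIFO (arrival order): A B C D.
A: waits 0, runs 0→3
B: waits 3, runs 3→13
C: waits 13, runs 13→19
D: waits 19, runs 19→26
Sum = 0+3+13+19 = 35.
Difference = 42 − 35 = 7.

7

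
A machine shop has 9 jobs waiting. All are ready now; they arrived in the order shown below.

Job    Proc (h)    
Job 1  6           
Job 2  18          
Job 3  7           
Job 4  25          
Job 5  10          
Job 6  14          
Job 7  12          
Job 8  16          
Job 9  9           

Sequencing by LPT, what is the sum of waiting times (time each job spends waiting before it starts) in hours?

LPT (decreasing processing time): Job 4 Job 2 Job 8 Job 6 Job 7 Job 5 Job 9 Job 3 Job 1.
Job 4: waits 0, runs 0→25
Job 2: waits 25, runs 25→43
Job 8: waits 43, runs 43→59
Job 6: waits 59, runs 59→73
Job 7: waits 73, runs 73→85
Job 5: waits 85, runs 85→95
Job 9: waits 95, runs 95→104
Job 3: waits 104, runs 104→111
Job 1: waits 111, runs 111→117
Sum = 0+25+43+59+73+85+95+104+111 = 595.

595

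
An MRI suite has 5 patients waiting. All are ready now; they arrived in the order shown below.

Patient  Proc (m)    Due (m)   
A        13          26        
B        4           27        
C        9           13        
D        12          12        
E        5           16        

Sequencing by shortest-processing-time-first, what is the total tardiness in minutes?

SPT (increasing processing time): B E C D A.
B: 0→4, due 27, tardiness 0
E: 4→9, due 16, tardiness 0
C: 9→18, due 13, tardiness 5
D: 18→30, due 12, tardiness 18
A: 30→43, due 26, tardiness 17
Sum = 0+0+5+18+17 = 40.

40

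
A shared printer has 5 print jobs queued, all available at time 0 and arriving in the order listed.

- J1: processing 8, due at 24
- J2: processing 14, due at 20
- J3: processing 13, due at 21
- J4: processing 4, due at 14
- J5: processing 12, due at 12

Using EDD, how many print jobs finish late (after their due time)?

EDD (increasing due date): J5 J4 J2 J3 J1.
J5: 0→12, due 12, tardiness 0
J4: 12→16, due 14, tardiness 2
J2: 16→30, due 20, tardiness 10
J3: 30→43, due 21, tardiness 22
J1: 43→51, due 24, tardiness 27
Late print jobs: 4.

4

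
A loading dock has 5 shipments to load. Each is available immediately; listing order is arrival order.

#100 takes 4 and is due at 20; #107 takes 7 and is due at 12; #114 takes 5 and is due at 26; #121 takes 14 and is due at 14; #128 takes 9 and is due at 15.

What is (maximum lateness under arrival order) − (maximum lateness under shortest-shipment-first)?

-1

FIFO (arrival order): #100 #107 #114 #121 #128.
#100: 0→4, due 20, lateness -16
#107: 4→11, due 12, lateness -1
#114: 11→16, due 26, lateness -10
#121: 16→30, due 14, lateness 16
#128: 30→39, due 15, lateness 24
Maximum = 24.
SPT (increasing processing time): #100 #114 #107 #128 #121.
#100: 0→4, due 20, lateness -16
#114: 4→9, due 26, lateness -17
#107: 9→16, due 12, lateness 4
#128: 16→25, due 15, lateness 10
#121: 25→39, due 14, lateness 25
Maximum = 25.
Difference = 24 − 25 = -1.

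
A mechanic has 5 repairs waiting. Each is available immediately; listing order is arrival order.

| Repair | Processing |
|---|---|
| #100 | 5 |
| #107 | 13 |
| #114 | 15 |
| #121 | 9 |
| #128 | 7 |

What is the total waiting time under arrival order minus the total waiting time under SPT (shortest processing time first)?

26

FIFO (arrival order): #100 #107 #114 #121 #128.
#100: waits 0, runs 0→5
#107: waits 5, runs 5→18
#114: waits 18, runs 18→33
#121: waits 33, runs 33→42
#128: waits 42, runs 42→49
Sum = 0+5+18+33+42 = 98.
SPT (increasing processing time): #100 #128 #121 #107 #114.
#100: waits 0, runs 0→5
#128: waits 5, runs 5→12
#121: waits 12, runs 12→21
#107: waits 21, runs 21→34
#114: waits 34, runs 34→49
Sum = 0+5+12+21+34 = 72.
Difference = 98 − 72 = 26.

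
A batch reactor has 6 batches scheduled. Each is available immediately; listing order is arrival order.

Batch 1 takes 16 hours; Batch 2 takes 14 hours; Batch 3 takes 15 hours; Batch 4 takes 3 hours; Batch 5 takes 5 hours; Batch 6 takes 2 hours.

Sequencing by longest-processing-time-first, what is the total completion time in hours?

LPT (decreasing processing time): Batch 1 Batch 3 Batch 2 Batch 5 Batch 4 Batch 6.
Batch 1: 0→16
Batch 3: 16→31
Batch 2: 31→45
Batch 5: 45→50
Batch 4: 50→53
Batch 6: 53→55
Sum = 16+31+45+50+53+55 = 250.

250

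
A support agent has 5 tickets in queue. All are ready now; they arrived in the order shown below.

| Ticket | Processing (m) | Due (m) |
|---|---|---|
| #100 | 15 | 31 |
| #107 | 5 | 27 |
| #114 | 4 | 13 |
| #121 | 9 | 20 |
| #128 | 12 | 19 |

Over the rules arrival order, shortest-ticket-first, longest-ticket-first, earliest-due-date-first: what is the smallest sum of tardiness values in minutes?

FIFO (arrival order): #100 #107 #114 #121 #128.
#100: 0→15, due 31, tardiness 0
#107: 15→20, due 27, tardiness 0
#114: 20→24, due 13, tardiness 11
#121: 24→33, due 20, tardiness 13
#128: 33→45, due 19, tardiness 26
Sum = 0+0+11+13+26 = 50.
SPT (increasing processing time): #114 #107 #121 #128 #100.
#114: 0→4, due 13, tardiness 0
#107: 4→9, due 27, tardiness 0
#121: 9→18, due 20, tardiness 0
#128: 18→30, due 19, tardiness 11
#100: 30→45, due 31, tardiness 14
Sum = 0+0+0+11+14 = 25.
LPT (decreasing processing time): #100 #128 #121 #107 #114.
#100: 0→15, due 31, tardiness 0
#128: 15→27, due 19, tardiness 8
#121: 27→36, due 20, tardiness 16
#107: 36→41, due 27, tardiness 14
#114: 41→45, due 13, tardiness 32
Sum = 0+8+16+14+32 = 70.
EDD (increasing due date): #114 #128 #121 #107 #100.
#114: 0→4, due 13, tardiness 0
#128: 4→16, due 19, tardiness 0
#121: 16→25, due 20, tardiness 5
#107: 25→30, due 27, tardiness 3
#100: 30→45, due 31, tardiness 14
Sum = 0+0+5+3+14 = 22.
FIFO 50, SPT 25, LPT 70, EDD 22 → minimum 22.

22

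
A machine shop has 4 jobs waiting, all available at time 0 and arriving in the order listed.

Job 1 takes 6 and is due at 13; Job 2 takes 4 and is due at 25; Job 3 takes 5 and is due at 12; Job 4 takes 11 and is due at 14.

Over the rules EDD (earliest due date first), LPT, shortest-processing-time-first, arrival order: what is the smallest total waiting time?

EDD (increasing due date): Job 3 Job 1 Job 4 Job 2.
Job 3: waits 0, runs 0→5
Job 1: waits 5, runs 5→11
Job 4: waits 11, runs 11→22
Job 2: waits 22, runs 22→26
Sum = 0+5+11+22 = 38.
LPT (decreasing processing time): Job 4 Job 1 Job 3 Job 2.
Job 4: waits 0, runs 0→11
Job 1: waits 11, runs 11→17
Job 3: waits 17, runs 17→22
Job 2: waits 22, runs 22→26
Sum = 0+11+17+22 = 50.
SPT (increasing processing time): Job 2 Job 3 Job 1 Job 4.
Job 2: waits 0, runs 0→4
Job 3: waits 4, runs 4→9
Job 1: waits 9, runs 9→15
Job 4: waits 15, runs 15→26
Sum = 0+4+9+15 = 28.
FIFO (arrival order): Job 1 Job 2 Job 3 Job 4.
Job 1: waits 0, runs 0→6
Job 2: waits 6, runs 6→10
Job 3: waits 10, runs 10→15
Job 4: waits 15, runs 15→26
Sum = 0+6+10+15 = 31.
EDD 38, LPT 50, SPT 28, FIFO 31 → minimum 28.

28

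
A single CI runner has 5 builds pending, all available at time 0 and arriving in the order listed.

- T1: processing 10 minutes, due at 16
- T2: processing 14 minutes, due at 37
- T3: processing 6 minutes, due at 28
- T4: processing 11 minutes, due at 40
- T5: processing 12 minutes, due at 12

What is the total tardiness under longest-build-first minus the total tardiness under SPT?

27

LPT (decreasing processing time): T2 T5 T4 T1 T3.
T2: 0→14, due 37, tardiness 0
T5: 14→26, due 12, tardiness 14
T4: 26→37, due 40, tardiness 0
T1: 37→47, due 16, tardiness 31
T3: 47→53, due 28, tardiness 25
Sum = 0+14+0+31+25 = 70.
SPT (increasing processing time): T3 T1 T4 T5 T2.
T3: 0→6, due 28, tardiness 0
T1: 6→16, due 16, tardiness 0
T4: 16→27, due 40, tardiness 0
T5: 27→39, due 12, tardiness 27
T2: 39→53, due 37, tardiness 16
Sum = 0+0+0+27+16 = 43.
Difference = 70 − 43 = 27.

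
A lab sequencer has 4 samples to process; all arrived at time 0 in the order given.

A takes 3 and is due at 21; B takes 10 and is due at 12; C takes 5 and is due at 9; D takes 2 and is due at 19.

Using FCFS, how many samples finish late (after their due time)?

3

FIFO (arrival order): A B C D.
A: 0→3, due 21, tardiness 0
B: 3→13, due 12, tardiness 1
C: 13→18, due 9, tardiness 9
D: 18→20, due 19, tardiness 1
Late samples: 3.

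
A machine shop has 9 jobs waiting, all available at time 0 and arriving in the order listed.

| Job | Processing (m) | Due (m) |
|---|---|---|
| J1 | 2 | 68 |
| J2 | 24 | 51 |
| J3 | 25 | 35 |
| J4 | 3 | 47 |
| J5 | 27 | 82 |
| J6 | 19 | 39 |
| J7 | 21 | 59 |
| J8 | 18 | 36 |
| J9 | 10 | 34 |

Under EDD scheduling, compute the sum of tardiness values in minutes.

EDD (increasing due date): J9 J3 J8 J6 J4 J2 J7 J1 J5.
J9: 0→10, due 34, tardiness 0
J3: 10→35, due 35, tardiness 0
J8: 35→53, due 36, tardiness 17
J6: 53→72, due 39, tardiness 33
J4: 72→75, due 47, tardiness 28
J2: 75→99, due 51, tardiness 48
J7: 99→120, due 59, tardiness 61
J1: 120→122, due 68, tardiness 54
J5: 122→149, due 82, tardiness 67
Sum = 0+0+17+33+28+48+61+54+67 = 308.

308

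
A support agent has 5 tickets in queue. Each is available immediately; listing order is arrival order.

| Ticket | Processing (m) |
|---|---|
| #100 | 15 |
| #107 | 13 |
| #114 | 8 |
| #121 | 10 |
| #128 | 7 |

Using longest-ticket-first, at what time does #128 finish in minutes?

53

LPT (decreasing processing time): #100 #107 #121 #114 #128.
#100: 0→15
#107: 15→28
#121: 28→38
#114: 38→46
#128: 46→53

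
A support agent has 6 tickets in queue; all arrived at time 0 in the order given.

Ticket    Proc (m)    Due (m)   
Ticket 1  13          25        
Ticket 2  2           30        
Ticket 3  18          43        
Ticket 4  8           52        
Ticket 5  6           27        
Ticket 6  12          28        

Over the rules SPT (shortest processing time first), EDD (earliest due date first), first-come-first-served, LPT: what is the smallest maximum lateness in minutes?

SPT (increasing processing time): Ticket 2 Ticket 5 Ticket 4 Ticket 6 Ticket 1 Ticket 3.
Ticket 2: 0→2, due 30, lateness -28
Ticket 5: 2→8, due 27, lateness -19
Ticket 4: 8→16, due 52, lateness -36
Ticket 6: 16→28, due 28, lateness 0
Ticket 1: 28→41, due 25, lateness 16
Ticket 3: 41→59, due 43, lateness 16
Maximum = 16.
EDD (increasing due date): Ticket 1 Ticket 5 Ticket 6 Ticket 2 Ticket 3 Ticket 4.
Ticket 1: 0→13, due 25, lateness -12
Ticket 5: 13→19, due 27, lateness -8
Ticket 6: 19→31, due 28, lateness 3
Ticket 2: 31→33, due 30, lateness 3
Ticket 3: 33→51, due 43, lateness 8
Ticket 4: 51→59, due 52, lateness 7
Maximum = 8.
FIFO (arrival order): Ticket 1 Ticket 2 Ticket 3 Ticket 4 Ticket 5 Ticket 6.
Ticket 1: 0→13, due 25, lateness -12
Ticket 2: 13→15, due 30, lateness -15
Ticket 3: 15→33, due 43, lateness -10
Ticket 4: 33→41, due 52, lateness -11
Ticket 5: 41→47, due 27, lateness 20
Ticket 6: 47→59, due 28, lateness 31
Maximum = 31.
LPT (decreasing processing time): Ticket 3 Ticket 1 Ticket 6 Ticket 4 Ticket 5 Ticket 2.
Ticket 3: 0→18, due 43, lateness -25
Ticket 1: 18→31, due 25, lateness 6
Ticket 6: 31→43, due 28, lateness 15
Ticket 4: 43→51, due 52, lateness -1
Ticket 5: 51→57, due 27, lateness 30
Ticket 2: 57→59, due 30, lateness 29
Maximum = 30.
SPT 16, EDD 8, FIFO 31, LPT 30 → minimum 8.

8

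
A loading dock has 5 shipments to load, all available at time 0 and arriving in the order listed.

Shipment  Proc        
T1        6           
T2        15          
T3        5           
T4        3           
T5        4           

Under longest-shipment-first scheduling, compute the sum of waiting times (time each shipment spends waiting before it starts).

LPT (decreasing processing time): T2 T1 T3 T5 T4.
T2: waits 0, runs 0→15
T1: waits 15, runs 15→21
T3: waits 21, runs 21→26
T5: waits 26, runs 26→30
T4: waits 30, runs 30→33
Sum = 0+15+21+26+30 = 92.

92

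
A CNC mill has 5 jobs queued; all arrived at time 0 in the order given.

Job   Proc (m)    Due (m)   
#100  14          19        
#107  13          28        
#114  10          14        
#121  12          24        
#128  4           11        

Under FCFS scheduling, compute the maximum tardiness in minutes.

42

FIFO (arrival order): #100 #107 #114 #121 #128.
#100: 0→14, due 19, tardiness 0
#107: 14→27, due 28, tardiness 0
#114: 27→37, due 14, tardiness 23
#121: 37→49, due 24, tardiness 25
#128: 49→53, due 11, tardiness 42
Maximum = 42.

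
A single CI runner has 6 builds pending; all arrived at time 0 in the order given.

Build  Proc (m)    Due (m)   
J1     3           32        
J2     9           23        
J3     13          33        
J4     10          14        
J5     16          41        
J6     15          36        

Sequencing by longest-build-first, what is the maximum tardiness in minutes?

40

LPT (decreasing processing time): J5 J6 J3 J4 J2 J1.
J5: 0→16, due 41, tardiness 0
J6: 16→31, due 36, tardiness 0
J3: 31→44, due 33, tardiness 11
J4: 44→54, due 14, tardiness 40
J2: 54→63, due 23, tardiness 40
J1: 63→66, due 32, tardiness 34
Maximum = 40.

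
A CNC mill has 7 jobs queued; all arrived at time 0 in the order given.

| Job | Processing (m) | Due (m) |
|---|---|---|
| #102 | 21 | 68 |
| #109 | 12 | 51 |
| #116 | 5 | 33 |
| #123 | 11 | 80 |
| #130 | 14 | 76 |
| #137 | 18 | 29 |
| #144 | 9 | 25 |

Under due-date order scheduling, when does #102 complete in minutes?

EDD (increasing due date): #144 #137 #116 #109 #102 #130 #123.
#144: 0→9
#137: 9→27
#116: 27→32
#109: 32→44
#102: 44→65

65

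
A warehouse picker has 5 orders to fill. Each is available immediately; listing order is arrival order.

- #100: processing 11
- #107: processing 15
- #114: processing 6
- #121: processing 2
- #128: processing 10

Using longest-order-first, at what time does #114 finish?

LPT (decreasing processing time): #107 #100 #128 #114 #121.
#107: 0→15
#100: 15→26
#128: 26→36
#114: 36→42

42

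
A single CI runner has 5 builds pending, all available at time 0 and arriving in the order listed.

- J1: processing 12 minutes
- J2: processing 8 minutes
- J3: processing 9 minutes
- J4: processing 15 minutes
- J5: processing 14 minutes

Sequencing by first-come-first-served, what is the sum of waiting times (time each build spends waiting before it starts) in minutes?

FIFO (arrival order): J1 J2 J3 J4 J5.
J1: waits 0, runs 0→12
J2: waits 12, runs 12→20
J3: waits 20, runs 20→29
J4: waits 29, runs 29→44
J5: waits 44, runs 44→58
Sum = 0+12+20+29+44 = 105.

105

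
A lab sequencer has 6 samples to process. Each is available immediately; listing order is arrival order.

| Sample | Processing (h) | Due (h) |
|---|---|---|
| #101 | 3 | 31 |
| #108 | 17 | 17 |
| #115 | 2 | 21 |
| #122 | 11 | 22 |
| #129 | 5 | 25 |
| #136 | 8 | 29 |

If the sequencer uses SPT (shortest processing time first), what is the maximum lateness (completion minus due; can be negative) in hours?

SPT (increasing processing time): #115 #101 #129 #136 #122 #108.
#115: 0→2, due 21, lateness -19
#101: 2→5, due 31, lateness -26
#129: 5→10, due 25, lateness -15
#136: 10→18, due 29, lateness -11
#122: 18→29, due 22, lateness 7
#108: 29→46, due 17, lateness 29
Maximum = 29.

29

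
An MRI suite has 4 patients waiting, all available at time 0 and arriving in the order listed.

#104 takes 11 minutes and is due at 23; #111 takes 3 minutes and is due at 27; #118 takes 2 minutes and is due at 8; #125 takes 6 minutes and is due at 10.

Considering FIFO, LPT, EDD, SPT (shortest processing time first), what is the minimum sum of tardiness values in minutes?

FIFO (arrival order): #104 #111 #118 #125.
#104: 0→11, due 23, tardiness 0
#111: 11→14, due 27, tardiness 0
#118: 14→16, due 8, tardiness 8
#125: 16→22, due 10, tardiness 12
Sum = 0+0+8+12 = 20.
LPT (decreasing processing time): #104 #125 #111 #118.
#104: 0→11, due 23, tardiness 0
#125: 11→17, due 10, tardiness 7
#111: 17→20, due 27, tardiness 0
#118: 20→22, due 8, tardiness 14
Sum = 0+7+0+14 = 21.
EDD (increasing due date): #118 #125 #104 #111.
#118: 0→2, due 8, tardiness 0
#125: 2→8, due 10, tardiness 0
#104: 8→19, due 23, tardiness 0
#111: 19→22, due 27, tardiness 0
Sum = 0+0+0+0 = 0.
SPT (increasing processing time): #118 #111 #125 #104.
#118: 0→2, due 8, tardiness 0
#111: 2→5, due 27, tardiness 0
#125: 5→11, due 10, tardiness 1
#104: 11→22, due 23, tardiness 0
Sum = 0+0+1+0 = 1.
FIFO 20, LPT 21, EDD 0, SPT 1 → minimum 0.

0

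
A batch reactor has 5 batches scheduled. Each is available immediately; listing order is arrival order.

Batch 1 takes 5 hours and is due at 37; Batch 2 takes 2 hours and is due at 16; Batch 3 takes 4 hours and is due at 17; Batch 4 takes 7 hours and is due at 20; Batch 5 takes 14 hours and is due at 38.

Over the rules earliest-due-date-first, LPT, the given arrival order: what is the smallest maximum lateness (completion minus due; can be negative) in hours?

EDD (increasing due date): Batch 2 Batch 3 Batch 4 Batch 1 Batch 5.
Batch 2: 0→2, due 16, lateness -14
Batch 3: 2→6, due 17, lateness -11
Batch 4: 6→13, due 20, lateness -7
Batch 1: 13→18, due 37, lateness -19
Batch 5: 18→32, due 38, lateness -6
Maximum = -6.
LPT (decreasing processing time): Batch 5 Batch 4 Batch 1 Batch 3 Batch 2.
Batch 5: 0→14, due 38, lateness -24
Batch 4: 14→21, due 20, lateness 1
Batch 1: 21→26, due 37, lateness -11
Batch 3: 26→30, due 17, lateness 13
Batch 2: 30→32, due 16, lateness 16
Maximum = 16.
FIFO (arrival order): Batch 1 Batch 2 Batch 3 Batch 4 Batch 5.
Batch 1: 0→5, due 37, lateness -32
Batch 2: 5→7, due 16, lateness -9
Batch 3: 7→11, due 17, lateness -6
Batch 4: 11→18, due 20, lateness -2
Batch 5: 18→32, due 38, lateness -6
Maximum = -2.
EDD -6, LPT 16, FIFO -2 → minimum -6.

-6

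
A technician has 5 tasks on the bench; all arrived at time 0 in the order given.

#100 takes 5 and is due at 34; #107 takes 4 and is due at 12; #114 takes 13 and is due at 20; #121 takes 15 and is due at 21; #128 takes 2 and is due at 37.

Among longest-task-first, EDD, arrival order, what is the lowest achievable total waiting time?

73

LPT (decreasing processing time): #121 #114 #100 #107 #128.
#121: waits 0, runs 0→15
#114: waits 15, runs 15→28
#100: waits 28, runs 28→33
#107: waits 33, runs 33→37
#128: waits 37, runs 37→39
Sum = 0+15+28+33+37 = 113.
EDD (increasing due date): #107 #114 #121 #100 #128.
#107: waits 0, runs 0→4
#114: waits 4, runs 4→17
#121: waits 17, runs 17→32
#100: waits 32, runs 32→37
#128: waits 37, runs 37→39
Sum = 0+4+17+32+37 = 90.
FIFO (arrival order): #100 #107 #114 #121 #128.
#100: waits 0, runs 0→5
#107: waits 5, runs 5→9
#114: waits 9, runs 9→22
#121: waits 22, runs 22→37
#128: waits 37, runs 37→39
Sum = 0+5+9+22+37 = 73.
LPT 113, EDD 90, FIFO 73 → minimum 73.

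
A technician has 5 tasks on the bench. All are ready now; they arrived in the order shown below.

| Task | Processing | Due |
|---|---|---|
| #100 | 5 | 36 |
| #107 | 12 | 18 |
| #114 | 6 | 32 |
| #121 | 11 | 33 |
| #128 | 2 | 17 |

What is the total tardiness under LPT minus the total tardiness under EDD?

LPT (decreasing processing time): #107 #121 #114 #100 #128.
#107: 0→12, due 18, tardiness 0
#121: 12→23, due 33, tardiness 0
#114: 23→29, due 32, tardiness 0
#100: 29→34, due 36, tardiness 0
#128: 34→36, due 17, tardiness 19
Sum = 0+0+0+0+19 = 19.
EDD (increasing due date): #128 #107 #114 #121 #100.
#128: 0→2, due 17, tardiness 0
#107: 2→14, due 18, tardiness 0
#114: 14→20, due 32, tardiness 0
#121: 20→31, due 33, tardiness 0
#100: 31→36, due 36, tardiness 0
Sum = 0+0+0+0+0 = 0.
Difference = 19 − 0 = 19.

19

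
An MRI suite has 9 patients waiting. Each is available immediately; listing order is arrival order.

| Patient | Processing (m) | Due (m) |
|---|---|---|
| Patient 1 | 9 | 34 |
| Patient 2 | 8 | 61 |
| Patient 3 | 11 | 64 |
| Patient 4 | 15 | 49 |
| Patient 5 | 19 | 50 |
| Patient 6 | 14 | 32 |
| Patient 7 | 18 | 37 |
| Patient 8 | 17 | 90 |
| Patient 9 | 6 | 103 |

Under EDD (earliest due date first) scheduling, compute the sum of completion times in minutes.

614

EDD (increasing due date): Patient 6 Patient 1 Patient 7 Patient 4 Patient 5 Patient 2 Patient 3 Patient 8 Patient 9.
Patient 6: 0→14
Patient 1: 14→23
Patient 7: 23→41
Patient 4: 41→56
Patient 5: 56→75
Patient 2: 75→83
Patient 3: 83→94
Patient 8: 94→111
Patient 9: 111→117
Sum = 14+23+41+56+75+83+94+111+117 = 614.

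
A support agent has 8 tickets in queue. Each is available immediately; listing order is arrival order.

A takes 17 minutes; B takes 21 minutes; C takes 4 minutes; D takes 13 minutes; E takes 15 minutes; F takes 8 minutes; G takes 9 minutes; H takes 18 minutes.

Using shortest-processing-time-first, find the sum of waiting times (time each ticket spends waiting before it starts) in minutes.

SPT (increasing processing time): C F G D E A H B.
C: waits 0, runs 0→4
F: waits 4, runs 4→12
G: waits 12, runs 12→21
D: waits 21, runs 21→34
E: waits 34, runs 34→49
A: waits 49, runs 49→66
H: waits 66, runs 66→84
B: waits 84, runs 84→105
Sum = 0+4+12+21+34+49+66+84 = 270.

270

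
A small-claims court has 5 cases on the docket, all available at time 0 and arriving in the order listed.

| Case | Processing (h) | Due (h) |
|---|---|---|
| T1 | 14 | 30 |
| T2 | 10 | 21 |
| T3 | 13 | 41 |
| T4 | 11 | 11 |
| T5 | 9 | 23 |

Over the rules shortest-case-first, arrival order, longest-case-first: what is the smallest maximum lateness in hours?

SPT (increasing processing time): T5 T2 T4 T3 T1.
T5: 0→9, due 23, lateness -14
T2: 9→19, due 21, lateness -2
T4: 19→30, due 11, lateness 19
T3: 30→43, due 41, lateness 2
T1: 43→57, due 30, lateness 27
Maximum = 27.
FIFO (arrival order): T1 T2 T3 T4 T5.
T1: 0→14, due 30, lateness -16
T2: 14→24, due 21, lateness 3
T3: 24→37, due 41, lateness -4
T4: 37→48, due 11, lateness 37
T5: 48→57, due 23, lateness 34
Maximum = 37.
LPT (decreasing processing time): T1 T3 T4 T2 T5.
T1: 0→14, due 30, lateness -16
T3: 14→27, due 41, lateness -14
T4: 27→38, due 11, lateness 27
T2: 38→48, due 21, lateness 27
T5: 48→57, due 23, lateness 34
Maximum = 34.
SPT 27, FIFO 37, LPT 34 → minimum 27.

27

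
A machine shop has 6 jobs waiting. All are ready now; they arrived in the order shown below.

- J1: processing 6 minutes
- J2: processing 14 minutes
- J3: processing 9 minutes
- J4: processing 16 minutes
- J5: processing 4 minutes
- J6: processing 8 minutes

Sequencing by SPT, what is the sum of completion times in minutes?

157

SPT (increasing processing time): J5 J1 J6 J3 J2 J4.
J5: 0→4
J1: 4→10
J6: 10→18
J3: 18→27
J2: 27→41
J4: 41→57
Sum = 4+10+18+27+41+57 = 157.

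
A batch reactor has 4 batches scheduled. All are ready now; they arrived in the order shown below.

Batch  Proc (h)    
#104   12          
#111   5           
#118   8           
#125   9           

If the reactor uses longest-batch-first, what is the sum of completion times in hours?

96

LPT (decreasing processing time): #104 #125 #118 #111.
#104: 0→12
#125: 12→21
#118: 21→29
#111: 29→34
Sum = 12+21+29+34 = 96.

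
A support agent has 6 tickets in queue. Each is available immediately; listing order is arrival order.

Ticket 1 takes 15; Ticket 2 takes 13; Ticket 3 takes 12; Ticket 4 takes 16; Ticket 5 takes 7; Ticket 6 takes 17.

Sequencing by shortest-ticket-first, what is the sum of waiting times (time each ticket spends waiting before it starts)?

SPT (increasing processing time): Ticket 5 Ticket 3 Ticket 2 Ticket 1 Ticket 4 Ticket 6.
Ticket 5: waits 0, runs 0→7
Ticket 3: waits 7, runs 7→19
Ticket 2: waits 19, runs 19→32
Ticket 1: waits 32, runs 32→47
Ticket 4: waits 47, runs 47→63
Ticket 6: waits 63, runs 63→80
Sum = 0+7+19+32+47+63 = 168.

168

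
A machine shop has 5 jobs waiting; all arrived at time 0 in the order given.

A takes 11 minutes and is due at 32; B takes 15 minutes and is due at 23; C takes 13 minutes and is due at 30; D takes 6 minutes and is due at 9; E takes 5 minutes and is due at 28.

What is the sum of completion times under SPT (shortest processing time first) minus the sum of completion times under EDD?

SPT (increasing processing time): E D A C B.
E: 0→5
D: 5→11
A: 11→22
C: 22→35
B: 35→50
Sum = 5+11+22+35+50 = 123.
EDD (increasing due date): D B E C A.
D: 0→6
B: 6→21
E: 21→26
C: 26→39
A: 39→50
Sum = 6+21+26+39+50 = 142.
Difference = 123 − 142 = -19.

-19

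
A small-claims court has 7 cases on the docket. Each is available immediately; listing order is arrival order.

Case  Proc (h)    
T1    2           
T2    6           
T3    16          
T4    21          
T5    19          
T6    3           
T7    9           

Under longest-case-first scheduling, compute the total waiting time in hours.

327

LPT (decreasing processing time): T4 T5 T3 T7 T2 T6 T1.
T4: waits 0, runs 0→21
T5: waits 21, runs 21→40
T3: waits 40, runs 40→56
T7: waits 56, runs 56→65
T2: waits 65, runs 65→71
T6: waits 71, runs 71→74
T1: waits 74, runs 74→76
Sum = 0+21+40+56+65+71+74 = 327.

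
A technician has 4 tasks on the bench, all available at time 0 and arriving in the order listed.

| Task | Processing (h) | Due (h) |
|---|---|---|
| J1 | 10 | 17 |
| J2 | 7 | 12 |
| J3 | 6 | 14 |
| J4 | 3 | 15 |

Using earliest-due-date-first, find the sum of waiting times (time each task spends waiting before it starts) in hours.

36

EDD (increasing due date): J2 J3 J4 J1.
J2: waits 0, runs 0→7
J3: waits 7, runs 7→13
J4: waits 13, runs 13→16
J1: waits 16, runs 16→26
Sum = 0+7+13+16 = 36.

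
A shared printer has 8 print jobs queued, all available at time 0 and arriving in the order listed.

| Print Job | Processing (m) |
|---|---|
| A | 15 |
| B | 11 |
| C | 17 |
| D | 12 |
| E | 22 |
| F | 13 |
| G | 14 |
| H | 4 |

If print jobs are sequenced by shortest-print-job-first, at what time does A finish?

69

SPT (increasing processing time): H B D F G A C E.
H: 0→4
B: 4→15
D: 15→27
F: 27→40
G: 40→54
A: 54→69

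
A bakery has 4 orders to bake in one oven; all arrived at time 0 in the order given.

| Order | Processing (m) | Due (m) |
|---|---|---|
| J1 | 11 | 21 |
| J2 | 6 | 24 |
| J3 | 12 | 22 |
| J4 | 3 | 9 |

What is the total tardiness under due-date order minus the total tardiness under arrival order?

-18

EDD (increasing due date): J4 J1 J3 J2.
J4: 0→3, due 9, tardiness 0
J1: 3→14, due 21, tardiness 0
J3: 14→26, due 22, tardiness 4
J2: 26→32, due 24, tardiness 8
Sum = 0+0+4+8 = 12.
FIFO (arrival order): J1 J2 J3 J4.
J1: 0→11, due 21, tardiness 0
J2: 11→17, due 24, tardiness 0
J3: 17→29, due 22, tardiness 7
J4: 29→32, due 9, tardiness 23
Sum = 0+0+7+23 = 30.
Difference = 12 − 30 = -18.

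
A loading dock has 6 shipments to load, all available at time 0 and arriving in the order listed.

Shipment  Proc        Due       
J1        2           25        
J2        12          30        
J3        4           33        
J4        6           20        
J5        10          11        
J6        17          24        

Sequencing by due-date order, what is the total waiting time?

EDD (increasing due date): J5 J4 J6 J1 J2 J3.
J5: waits 0, runs 0→10
J4: waits 10, runs 10→16
J6: waits 16, runs 16→33
J1: waits 33, runs 33→35
J2: waits 35, runs 35→47
J3: waits 47, runs 47→51
Sum = 0+10+16+33+35+47 = 141.

141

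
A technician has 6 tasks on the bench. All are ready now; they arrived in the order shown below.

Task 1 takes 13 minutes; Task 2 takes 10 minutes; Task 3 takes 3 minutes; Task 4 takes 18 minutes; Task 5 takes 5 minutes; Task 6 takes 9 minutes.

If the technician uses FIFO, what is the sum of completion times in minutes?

213

FIFO (arrival order): Task 1 Task 2 Task 3 Task 4 Task 5 Task 6.
Task 1: 0→13
Task 2: 13→23
Task 3: 23→26
Task 4: 26→44
Task 5: 44→49
Task 6: 49→58
Sum = 13+23+26+44+49+58 = 213.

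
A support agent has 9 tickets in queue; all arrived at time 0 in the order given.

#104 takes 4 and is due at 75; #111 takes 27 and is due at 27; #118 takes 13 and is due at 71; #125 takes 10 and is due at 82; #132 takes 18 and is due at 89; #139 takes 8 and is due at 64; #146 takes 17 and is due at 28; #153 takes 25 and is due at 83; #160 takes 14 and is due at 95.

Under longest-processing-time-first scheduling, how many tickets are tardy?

LPT (decreasing processing time): #111 #153 #132 #146 #160 #118 #125 #139 #104.
#111: 0→27, due 27, tardiness 0
#153: 27→52, due 83, tardiness 0
#132: 52→70, due 89, tardiness 0
#146: 70→87, due 28, tardiness 59
#160: 87→101, due 95, tardiness 6
#118: 101→114, due 71, tardiness 43
#125: 114→124, due 82, tardiness 42
#139: 124→132, due 64, tardiness 68
#104: 132→136, due 75, tardiness 61
Late tickets: 6.

6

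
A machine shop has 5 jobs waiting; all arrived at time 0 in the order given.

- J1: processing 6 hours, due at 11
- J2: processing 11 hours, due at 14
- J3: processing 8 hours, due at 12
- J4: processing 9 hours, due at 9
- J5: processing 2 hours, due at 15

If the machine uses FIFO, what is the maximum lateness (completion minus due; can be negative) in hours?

FIFO (arrival order): J1 J2 J3 J4 J5.
J1: 0→6, due 11, lateness -5
J2: 6→17, due 14, lateness 3
J3: 17→25, due 12, lateness 13
J4: 25→34, due 9, lateness 25
J5: 34→36, due 15, lateness 21
Maximum = 25.

25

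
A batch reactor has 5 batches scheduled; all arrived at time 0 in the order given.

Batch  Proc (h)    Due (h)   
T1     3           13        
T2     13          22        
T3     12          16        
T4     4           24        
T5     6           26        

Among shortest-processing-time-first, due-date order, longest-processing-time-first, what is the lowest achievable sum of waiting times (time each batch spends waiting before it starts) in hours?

SPT (increasing processing time): T1 T4 T5 T3 T2.
T1: waits 0, runs 0→3
T4: waits 3, runs 3→7
T5: waits 7, runs 7→13
T3: waits 13, runs 13→25
T2: waits 25, runs 25→38
Sum = 0+3+7+13+25 = 48.
EDD (increasing due date): T1 T3 T2 T4 T5.
T1: waits 0, runs 0→3
T3: waits 3, runs 3→15
T2: waits 15, runs 15→28
T4: waits 28, runs 28→32
T5: waits 32, runs 32→38
Sum = 0+3+15+28+32 = 78.
LPT (decreasing processing time): T2 T3 T5 T4 T1.
T2: waits 0, runs 0→13
T3: waits 13, runs 13→25
T5: waits 25, runs 25→31
T4: waits 31, runs 31→35
T1: waits 35, runs 35→38
Sum = 0+13+25+31+35 = 104.
SPT 48, EDD 78, LPT 104 → minimum 48.

48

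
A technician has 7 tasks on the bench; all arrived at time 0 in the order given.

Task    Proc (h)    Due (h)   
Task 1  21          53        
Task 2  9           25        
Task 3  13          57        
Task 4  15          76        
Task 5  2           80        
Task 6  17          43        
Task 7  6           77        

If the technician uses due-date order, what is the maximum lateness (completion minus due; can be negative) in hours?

EDD (increasing due date): Task 2 Task 6 Task 1 Task 3 Task 4 Task 7 Task 5.
Task 2: 0→9, due 25, lateness -16
Task 6: 9→26, due 43, lateness -17
Task 1: 26→47, due 53, lateness -6
Task 3: 47→60, due 57, lateness 3
Task 4: 60→75, due 76, lateness -1
Task 7: 75→81, due 77, lateness 4
Task 5: 81→83, due 80, lateness 3
Maximum = 4.

4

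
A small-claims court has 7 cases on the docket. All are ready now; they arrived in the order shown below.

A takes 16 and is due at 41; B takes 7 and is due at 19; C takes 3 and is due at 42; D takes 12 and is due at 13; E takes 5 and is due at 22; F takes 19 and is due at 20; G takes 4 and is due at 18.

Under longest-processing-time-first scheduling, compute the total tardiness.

LPT (decreasing processing time): F A D B E G C.
F: 0→19, due 20, tardiness 0
A: 19→35, due 41, tardiness 0
D: 35→47, due 13, tardiness 34
B: 47→54, due 19, tardiness 35
E: 54→59, due 22, tardiness 37
G: 59→63, due 18, tardiness 45
C: 63→66, due 42, tardiness 24
Sum = 0+0+34+35+37+45+24 = 175.

175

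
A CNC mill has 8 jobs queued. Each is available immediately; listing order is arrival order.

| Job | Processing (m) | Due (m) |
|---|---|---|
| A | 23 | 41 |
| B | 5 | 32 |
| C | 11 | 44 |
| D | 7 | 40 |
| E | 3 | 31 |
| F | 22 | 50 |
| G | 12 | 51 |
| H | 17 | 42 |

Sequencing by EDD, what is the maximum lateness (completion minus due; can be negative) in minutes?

49

EDD (increasing due date): E B D A H C F G.
E: 0→3, due 31, lateness -28
B: 3→8, due 32, lateness -24
D: 8→15, due 40, lateness -25
A: 15→38, due 41, lateness -3
H: 38→55, due 42, lateness 13
C: 55→66, due 44, lateness 22
F: 66→88, due 50, lateness 38
G: 88→100, due 51, lateness 49
Maximum = 49.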